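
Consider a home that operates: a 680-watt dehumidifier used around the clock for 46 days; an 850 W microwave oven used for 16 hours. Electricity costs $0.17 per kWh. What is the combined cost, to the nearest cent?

$129.93

dehumidifier: Runtime = 24 h × 46 = 1104 h
dehumidifier: 0.68 kW × 1104 h = 750.72 kWh
microwave oven: 0.85 kW × 16 h = 13.6 kWh
Total energy = 764.32 kWh
Cost = 764.32 × $0.17 = $129.93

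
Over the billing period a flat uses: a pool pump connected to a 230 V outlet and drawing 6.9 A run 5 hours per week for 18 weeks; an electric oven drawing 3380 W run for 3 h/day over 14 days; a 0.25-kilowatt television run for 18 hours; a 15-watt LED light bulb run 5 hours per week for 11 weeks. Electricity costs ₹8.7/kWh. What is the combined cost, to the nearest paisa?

pool pump: Power = 6.9 A × 230 V = 1587 W = 1.587 kW
pool pump: Runtime = 5 h/week × 18 weeks = 90 h
pool pump: 1.587 kW × 90 h = 142.83 kWh
electric oven: Runtime = 3 h/day × 14 days = 42 h
electric oven: 3.38 kW × 42 h = 141.96 kWh
television: 0.25 kW × 18 h = 4.5 kWh
LED light bulb: Runtime = 5 h/week × 11 weeks = 55 h
LED light bulb: 0.015 kW × 55 h = 0.825 kWh
Total energy = 290.115 kWh
Cost = 290.115 × ₹8.7 = ₹2524.00

₹2524.00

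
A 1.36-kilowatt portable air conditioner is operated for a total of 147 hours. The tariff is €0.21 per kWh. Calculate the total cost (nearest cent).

€41.98

Energy = 1.36 kW × 147 h = 199.92 kWh
Cost = 199.92 kWh × €0.21/kWh = €41.98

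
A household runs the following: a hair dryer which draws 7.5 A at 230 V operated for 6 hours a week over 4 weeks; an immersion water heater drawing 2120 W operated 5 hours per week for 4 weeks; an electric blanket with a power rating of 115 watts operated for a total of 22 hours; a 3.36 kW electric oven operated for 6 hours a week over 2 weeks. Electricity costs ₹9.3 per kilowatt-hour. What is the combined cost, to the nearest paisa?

₹1177.85

hair dryer: Power = 7.5 A × 230 V = 1725 W = 1.725 kW
hair dryer: Runtime = 6 h/week × 4 weeks = 24 h
hair dryer: 1.725 kW × 24 h = 41.4 kWh
immersion water heater: Runtime = 5 h/week × 4 weeks = 20 h
immersion water heater: 2.12 kW × 20 h = 42.4 kWh
electric blanket: 0.115 kW × 22 h = 2.53 kWh
electric oven: Runtime = 6 h/week × 2 weeks = 12 h
electric oven: 3.36 kW × 12 h = 40.32 kWh
Total energy = 126.65 kWh
Cost = 126.65 × ₹9.3 = ₹1177.85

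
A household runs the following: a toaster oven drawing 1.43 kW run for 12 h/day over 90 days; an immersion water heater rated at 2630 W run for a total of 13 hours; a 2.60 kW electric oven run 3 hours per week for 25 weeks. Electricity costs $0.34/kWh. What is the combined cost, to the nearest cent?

toaster oven: Runtime = 12 h/day × 90 days = 1080 h
toaster oven: 1.43 kW × 1080 h = 1544.4 kWh
immersion water heater: 2.63 kW × 13 h = 34.19 kWh
electric oven: Runtime = 3 h/week × 25 weeks = 75 h
electric oven: 2.6 kW × 75 h = 195 kWh
Total energy = 1773.59 kWh
Cost = 1773.59 × $0.34 = $603.02

$603.02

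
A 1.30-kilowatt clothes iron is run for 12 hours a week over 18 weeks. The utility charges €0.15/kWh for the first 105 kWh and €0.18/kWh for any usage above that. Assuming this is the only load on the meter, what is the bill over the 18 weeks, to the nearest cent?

Runtime = 12 h/week × 18 weeks = 216 h
Energy = 1.3 kW × 216 h = 280.8 kWh
Tier 1 (0–105 kWh): 105 × €0.15 = €15.75
Above 105 kWh: 175.8 × €0.18 = €31.644
Bill = €47.39

€47.39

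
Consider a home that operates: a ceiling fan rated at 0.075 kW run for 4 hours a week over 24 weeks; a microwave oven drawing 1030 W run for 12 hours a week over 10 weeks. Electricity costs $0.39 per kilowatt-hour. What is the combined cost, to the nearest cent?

$51.01

ceiling fan: Runtime = 4 h/week × 24 weeks = 96 h
ceiling fan: 0.075 kW × 96 h = 7.2 kWh
microwave oven: Runtime = 12 h/week × 10 weeks = 120 h
microwave oven: 1.03 kW × 120 h = 123.6 kWh
Total energy = 130.8 kWh
Cost = 130.8 × $0.39 = $51.01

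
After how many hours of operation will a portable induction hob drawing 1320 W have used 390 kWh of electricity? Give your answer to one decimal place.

295.5 h

Hours = 390 kWh ÷ 1.32 kW = 295.5 h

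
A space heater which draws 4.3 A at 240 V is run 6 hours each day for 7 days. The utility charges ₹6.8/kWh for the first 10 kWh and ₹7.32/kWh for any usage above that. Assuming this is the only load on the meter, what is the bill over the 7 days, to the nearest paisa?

₹312.08

Power = 4.3 A × 240 V = 1032 W = 1.032 kW
Runtime = 6 h/day × 7 days = 42 h
Energy = 1.032 kW × 42 h = 43.344 kWh
Tier 1 (0–10 kWh): 10 × ₹6.8 = ₹68
Above 10 kWh: 33.344 × ₹7.32 = ₹244.07808
Bill = ₹312.08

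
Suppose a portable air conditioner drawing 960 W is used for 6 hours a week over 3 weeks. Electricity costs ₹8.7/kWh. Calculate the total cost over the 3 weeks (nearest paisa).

₹150.34

Runtime = 6 h/week × 3 weeks = 18 h
Energy = 0.96 kW × 18 h = 17.28 kWh
Cost = 17.28 kWh × ₹8.7/kWh = ₹150.34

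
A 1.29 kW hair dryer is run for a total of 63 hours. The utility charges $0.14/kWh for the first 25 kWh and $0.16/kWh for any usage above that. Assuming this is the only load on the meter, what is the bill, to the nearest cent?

Energy = 1.29 kW × 63 h = 81.27 kWh
Tier 1 (0–25 kWh): 25 × $0.14 = $3.5
Above 25 kWh: 56.27 × $0.16 = $9.0032
Bill = $12.50

$12.50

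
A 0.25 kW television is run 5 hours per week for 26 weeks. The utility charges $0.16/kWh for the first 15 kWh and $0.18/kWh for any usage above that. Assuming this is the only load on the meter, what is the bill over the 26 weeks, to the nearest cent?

$5.55

Runtime = 5 h/week × 26 weeks = 130 h
Energy = 0.25 kW × 130 h = 32.5 kWh
Tier 1 (0–15 kWh): 15 × $0.16 = $2.4
Above 15 kWh: 17.5 × $0.18 = $3.15
Bill = $5.55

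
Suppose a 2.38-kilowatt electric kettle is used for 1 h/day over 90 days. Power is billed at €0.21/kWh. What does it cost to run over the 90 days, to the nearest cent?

Runtime = 1 h/day × 90 days = 90 h
Energy = 2.38 kW × 90 h = 214.2 kWh
Cost = 214.2 kWh × €0.21/kWh = €44.98

€44.98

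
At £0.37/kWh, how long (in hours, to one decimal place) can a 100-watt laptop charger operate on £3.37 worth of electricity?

91.1 h

Energy available = £3.37 ÷ £0.37/kWh = 9.1081 kWh
Hours = 9.1081 kWh ÷ 0.1 kW = 91.1 h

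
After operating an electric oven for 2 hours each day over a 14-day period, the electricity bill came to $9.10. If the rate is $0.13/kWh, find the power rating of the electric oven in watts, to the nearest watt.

Energy = $9.10 ÷ $0.13/kWh = 70 kWh
Runtime = 2 h/day × 14 days = 28 h
Power = 70 kWh ÷ 28 h = 2.5 kW = 2500 W

2500 W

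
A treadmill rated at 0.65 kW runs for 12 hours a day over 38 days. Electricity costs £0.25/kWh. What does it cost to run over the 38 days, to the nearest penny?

£74.10

Runtime = 12 h/day × 38 days = 456 h
Energy = 0.65 kW × 456 h = 296.4 kWh
Cost = 296.4 kWh × £0.25/kWh = £74.10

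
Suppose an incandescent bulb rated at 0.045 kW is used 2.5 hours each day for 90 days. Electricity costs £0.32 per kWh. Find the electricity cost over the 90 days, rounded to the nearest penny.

Runtime = 2.5 h/day × 90 days = 225 h
Energy = 0.045 kW × 225 h = 10.125 kWh
Cost = 10.125 kWh × £0.32/kWh = £3.24

£3.24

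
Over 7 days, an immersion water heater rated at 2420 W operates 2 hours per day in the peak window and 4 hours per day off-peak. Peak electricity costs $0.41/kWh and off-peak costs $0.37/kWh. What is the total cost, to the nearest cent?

$38.96

Peak energy = 2.42 kW × 2 h × 7 = 33.88 kWh
Off-peak energy = 2.42 kW × 4 h × 7 = 67.76 kWh
Cost = 33.88 × $0.41 + 67.76 × $0.37 = $13.8908 + $25.0712 = $38.96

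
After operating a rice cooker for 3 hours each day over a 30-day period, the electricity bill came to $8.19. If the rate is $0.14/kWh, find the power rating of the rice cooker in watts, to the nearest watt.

Energy = $8.19 ÷ $0.14/kWh = 58.5 kWh
Runtime = 3 h/day × 30 days = 90 h
Power = 58.5 kWh ÷ 90 h = 0.65 kW = 650 W

650 W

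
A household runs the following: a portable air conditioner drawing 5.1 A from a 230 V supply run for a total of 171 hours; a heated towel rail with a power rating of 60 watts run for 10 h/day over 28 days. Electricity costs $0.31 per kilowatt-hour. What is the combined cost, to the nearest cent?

portable air conditioner: Power = 5.1 A × 230 V = 1173 W = 1.173 kW
portable air conditioner: 1.173 kW × 171 h = 200.583 kWh
heated towel rail: Runtime = 10 h/day × 28 days = 280 h
heated towel rail: 0.06 kW × 280 h = 16.8 kWh
Total energy = 217.383 kWh
Cost = 217.383 × $0.31 = $67.39

$67.39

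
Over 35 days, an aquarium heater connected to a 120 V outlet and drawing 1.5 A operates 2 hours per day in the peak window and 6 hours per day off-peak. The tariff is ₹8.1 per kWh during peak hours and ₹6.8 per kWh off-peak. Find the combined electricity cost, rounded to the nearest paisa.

₹359.10

Power = 1.5 A × 120 V = 180 W = 0.18 kW
Peak energy = 0.18 kW × 2 h × 35 = 12.6 kWh
Off-peak energy = 0.18 kW × 6 h × 35 = 37.8 kWh
Cost = 12.6 × ₹8.1 + 37.8 × ₹6.8 = ₹102.06 + ₹257.04 = ₹359.10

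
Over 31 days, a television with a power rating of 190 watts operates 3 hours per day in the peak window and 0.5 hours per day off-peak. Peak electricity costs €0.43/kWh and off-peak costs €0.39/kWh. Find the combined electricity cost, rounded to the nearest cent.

€8.75

Peak energy = 0.19 kW × 3 h × 31 = 17.67 kWh
Off-peak energy = 0.19 kW × 0.5 h × 31 = 2.945 kWh
Cost = 17.67 × €0.43 + 2.945 × €0.39 = €7.5981 + €1.14855 = €8.75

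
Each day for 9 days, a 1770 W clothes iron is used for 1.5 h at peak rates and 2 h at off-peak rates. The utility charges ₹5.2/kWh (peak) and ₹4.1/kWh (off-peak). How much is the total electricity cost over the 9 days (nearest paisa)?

₹254.88

Peak energy = 1.77 kW × 1.5 h × 9 = 23.895 kWh
Off-peak energy = 1.77 kW × 2 h × 9 = 31.86 kWh
Cost = 23.895 × ₹5.2 + 31.86 × ₹4.1 = ₹124.254 + ₹130.626 = ₹254.88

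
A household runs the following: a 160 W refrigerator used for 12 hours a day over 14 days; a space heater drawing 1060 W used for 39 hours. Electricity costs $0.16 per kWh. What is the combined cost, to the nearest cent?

refrigerator: Runtime = 12 h/day × 14 days = 168 h
refrigerator: 0.16 kW × 168 h = 26.88 kWh
space heater: 1.06 kW × 39 h = 41.34 kWh
Total energy = 68.22 kWh
Cost = 68.22 × $0.16 = $10.92

$10.92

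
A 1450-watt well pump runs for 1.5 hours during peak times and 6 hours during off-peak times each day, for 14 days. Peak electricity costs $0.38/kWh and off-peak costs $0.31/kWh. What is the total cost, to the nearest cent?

$49.33

Peak energy = 1.45 kW × 1.5 h × 14 = 30.45 kWh
Off-peak energy = 1.45 kW × 6 h × 14 = 121.8 kWh
Cost = 30.45 × $0.38 + 121.8 × $0.31 = $11.571 + $37.758 = $49.33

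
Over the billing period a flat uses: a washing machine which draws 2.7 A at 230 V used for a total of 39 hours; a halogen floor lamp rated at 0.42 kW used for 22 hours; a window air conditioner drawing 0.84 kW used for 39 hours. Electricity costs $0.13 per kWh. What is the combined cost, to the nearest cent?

$8.61

washing machine: Power = 2.7 A × 230 V = 621 W = 0.621 kW
washing machine: 0.621 kW × 39 h = 24.219 kWh
halogen floor lamp: 0.42 kW × 22 h = 9.24 kWh
window air conditioner: 0.84 kW × 39 h = 32.76 kWh
Total energy = 66.219 kWh
Cost = 66.219 × $0.13 = $8.61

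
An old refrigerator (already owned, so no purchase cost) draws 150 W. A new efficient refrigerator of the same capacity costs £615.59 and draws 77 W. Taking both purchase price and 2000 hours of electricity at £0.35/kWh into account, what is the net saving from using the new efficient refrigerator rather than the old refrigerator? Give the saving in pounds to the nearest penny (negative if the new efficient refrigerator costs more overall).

old refrigerator: £0.00 + (150/1000) kW × 2000 h × £0.35 = £0.00 + £105 = £105
new efficient refrigerator: £615.59 + (77/1000) kW × 2000 h × £0.35 = £615.59 + £53.9 = £669.49
Saving = £105 − £669.49 = −£564.49

-£564.49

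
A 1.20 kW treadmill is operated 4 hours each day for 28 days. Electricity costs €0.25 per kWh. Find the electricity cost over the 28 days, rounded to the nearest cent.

€33.60

Runtime = 4 h/day × 28 days = 112 h
Energy = 1.2 kW × 112 h = 134.4 kWh
Cost = 134.4 kWh × €0.25/kWh = €33.60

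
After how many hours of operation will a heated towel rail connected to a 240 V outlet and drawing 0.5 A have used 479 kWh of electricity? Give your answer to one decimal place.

3991.7 h

Power = 0.5 A × 240 V = 120 W = 0.12 kW
Hours = 479 kWh ÷ 0.12 kW = 3991.7 h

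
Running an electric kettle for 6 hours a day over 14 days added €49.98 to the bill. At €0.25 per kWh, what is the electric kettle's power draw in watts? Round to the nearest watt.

Energy = €49.98 ÷ €0.25/kWh = 199.92 kWh
Runtime = 6 h/day × 14 days = 84 h
Power = 199.92 kWh ÷ 84 h = 2.38 kW = 2380 W

2380 W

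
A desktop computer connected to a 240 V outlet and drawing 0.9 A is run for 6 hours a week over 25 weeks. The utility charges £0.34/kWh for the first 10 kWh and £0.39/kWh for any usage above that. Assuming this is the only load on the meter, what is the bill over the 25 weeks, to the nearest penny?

Power = 0.9 A × 240 V = 216 W = 0.216 kW
Runtime = 6 h/week × 25 weeks = 150 h
Energy = 0.216 kW × 150 h = 32.4 kWh
Tier 1 (0–10 kWh): 10 × £0.34 = £3.4
Above 10 kWh: 22.4 × £0.39 = £8.736
Bill = £12.14

£12.14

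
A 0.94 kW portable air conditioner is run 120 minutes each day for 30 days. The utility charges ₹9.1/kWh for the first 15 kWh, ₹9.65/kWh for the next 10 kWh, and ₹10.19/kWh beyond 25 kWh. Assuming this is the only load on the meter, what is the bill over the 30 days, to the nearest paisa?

Runtime = 120 min × 30 = 3600 min = 60 h
Energy = 0.94 kW × 60 h = 56.4 kWh
Tier 1 (0–15 kWh): 15 × ₹9.1 = ₹136.5
Tier 2 (15–25 kWh): 10 × ₹9.65 = ₹96.5
Above 25 kWh: 31.4 × ₹10.19 = ₹319.966
Bill = ₹552.97

₹552.97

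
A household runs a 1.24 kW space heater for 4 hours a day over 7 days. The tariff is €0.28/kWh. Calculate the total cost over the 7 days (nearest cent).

Runtime = 4 h/day × 7 days = 28 h
Energy = 1.24 kW × 28 h = 34.72 kWh
Cost = 34.72 kWh × €0.28/kWh = €9.72

€9.72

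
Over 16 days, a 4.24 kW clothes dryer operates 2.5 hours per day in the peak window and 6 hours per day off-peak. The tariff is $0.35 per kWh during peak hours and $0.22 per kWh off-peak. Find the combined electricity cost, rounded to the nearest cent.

$148.91

Peak energy = 4.24 kW × 2.5 h × 16 = 169.6 kWh
Off-peak energy = 4.24 kW × 6 h × 16 = 407.04 kWh
Cost = 169.6 × $0.35 + 407.04 × $0.22 = $59.36 + $89.5488 = $148.91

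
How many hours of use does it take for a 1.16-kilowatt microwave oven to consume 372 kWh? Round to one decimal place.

Hours = 372 kWh ÷ 1.16 kW = 320.7 h

320.7 h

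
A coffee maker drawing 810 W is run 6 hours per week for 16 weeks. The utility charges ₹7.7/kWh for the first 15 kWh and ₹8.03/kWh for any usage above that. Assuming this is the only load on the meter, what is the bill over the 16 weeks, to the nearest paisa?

₹619.46

Runtime = 6 h/week × 16 weeks = 96 h
Energy = 0.81 kW × 96 h = 77.76 kWh
Tier 1 (0–15 kWh): 15 × ₹7.7 = ₹115.5
Above 15 kWh: 62.76 × ₹8.03 = ₹503.9628
Bill = ₹619.46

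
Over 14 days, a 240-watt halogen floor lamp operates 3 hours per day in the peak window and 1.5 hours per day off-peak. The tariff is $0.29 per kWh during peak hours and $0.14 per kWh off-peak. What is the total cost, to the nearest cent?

Peak energy = 0.24 kW × 3 h × 14 = 10.08 kWh
Off-peak energy = 0.24 kW × 1.5 h × 14 = 5.04 kWh
Cost = 10.08 × $0.29 + 5.04 × $0.14 = $2.9232 + $0.7056 = $3.63

$3.63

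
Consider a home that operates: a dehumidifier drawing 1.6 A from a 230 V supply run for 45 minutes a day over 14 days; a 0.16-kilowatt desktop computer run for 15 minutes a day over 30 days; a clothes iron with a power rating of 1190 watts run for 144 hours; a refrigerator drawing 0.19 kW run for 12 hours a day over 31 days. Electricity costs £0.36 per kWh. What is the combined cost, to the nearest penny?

dehumidifier: Power = 1.6 A × 230 V = 368 W = 0.368 kW
dehumidifier: Runtime = 45 min × 14 = 630 min = 10.5 h
dehumidifier: 0.368 kW × 10.5 h = 3.864 kWh
desktop computer: Runtime = 15 min × 30 = 450 min = 7.5 h
desktop computer: 0.16 kW × 7.5 h = 1.2 kWh
clothes iron: 1.19 kW × 144 h = 171.36 kWh
refrigerator: Runtime = 12 h/day × 31 days = 372 h
refrigerator: 0.19 kW × 372 h = 70.68 kWh
Total energy = 247.104 kWh
Cost = 247.104 × £0.36 = £88.96

£88.96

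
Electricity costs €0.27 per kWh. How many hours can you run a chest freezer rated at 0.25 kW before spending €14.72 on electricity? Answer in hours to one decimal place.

Energy available = €14.72 ÷ €0.27/kWh = 54.5185 kWh
Hours = 54.5185 kWh ÷ 0.25 kW = 218.1 h

218.1 h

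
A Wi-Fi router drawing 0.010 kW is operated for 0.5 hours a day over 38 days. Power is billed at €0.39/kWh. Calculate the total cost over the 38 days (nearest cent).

€0.07

Runtime = 0.5 h/day × 38 days = 19 h
Energy = 0.01 kW × 19 h = 0.19 kWh
Cost = 0.19 kWh × €0.39/kWh = €0.07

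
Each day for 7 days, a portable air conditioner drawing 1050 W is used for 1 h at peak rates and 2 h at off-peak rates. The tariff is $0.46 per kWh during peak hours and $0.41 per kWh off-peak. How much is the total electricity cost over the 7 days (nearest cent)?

Peak energy = 1.05 kW × 1 h × 7 = 7.35 kWh
Off-peak energy = 1.05 kW × 2 h × 7 = 14.7 kWh
Cost = 7.35 × $0.46 + 14.7 × $0.41 = $3.381 + $6.027 = $9.41

$9.41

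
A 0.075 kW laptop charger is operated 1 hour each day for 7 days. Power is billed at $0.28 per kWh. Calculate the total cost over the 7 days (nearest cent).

$0.15

Runtime = 1 h/day × 7 days = 7 h
Energy = 0.075 kW × 7 h = 0.525 kWh
Cost = 0.525 kWh × $0.28/kWh = $0.15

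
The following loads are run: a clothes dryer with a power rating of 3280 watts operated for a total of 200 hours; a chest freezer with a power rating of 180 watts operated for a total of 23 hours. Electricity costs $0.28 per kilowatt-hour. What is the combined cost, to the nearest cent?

clothes dryer: 3.28 kW × 200 h = 656 kWh
chest freezer: 0.18 kW × 23 h = 4.14 kWh
Total energy = 660.14 kWh
Cost = 660.14 × $0.28 = $184.84

$184.84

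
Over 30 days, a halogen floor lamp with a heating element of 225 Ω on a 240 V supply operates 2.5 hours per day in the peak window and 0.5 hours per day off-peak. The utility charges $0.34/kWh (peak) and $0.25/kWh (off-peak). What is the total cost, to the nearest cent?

Power = V²/R = 240²/225 = 256 W = 0.256 kW
Peak energy = 0.256 kW × 2.5 h × 30 = 19.2 kWh
Off-peak energy = 0.256 kW × 0.5 h × 30 = 3.84 kWh
Cost = 19.2 × $0.34 + 3.84 × $0.25 = $6.528 + $0.96 = $7.49

$7.49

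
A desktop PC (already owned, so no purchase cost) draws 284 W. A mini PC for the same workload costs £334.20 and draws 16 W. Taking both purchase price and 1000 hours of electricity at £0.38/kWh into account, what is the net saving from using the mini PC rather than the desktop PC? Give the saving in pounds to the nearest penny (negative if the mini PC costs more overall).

desktop PC: £0.00 + (284/1000) kW × 1000 h × £0.38 = £0.00 + £107.92 = £107.92
mini PC: £334.20 + (16/1000) kW × 1000 h × £0.38 = £334.20 + £6.08 = £340.28
Saving = £107.92 − £340.28 = −£232.36

-£232.36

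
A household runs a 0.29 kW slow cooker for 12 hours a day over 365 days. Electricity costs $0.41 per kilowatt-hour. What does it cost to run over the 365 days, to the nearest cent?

$520.78

Runtime = 12 h/day × 365 days = 4380 h
Energy = 0.29 kW × 4380 h = 1270.2 kWh
Cost = 1270.2 kWh × $0.41/kWh = $520.78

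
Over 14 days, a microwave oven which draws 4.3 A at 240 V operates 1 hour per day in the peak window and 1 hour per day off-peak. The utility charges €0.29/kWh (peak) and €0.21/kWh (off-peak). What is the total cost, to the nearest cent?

€7.22

Power = 4.3 A × 240 V = 1032 W = 1.032 kW
Peak energy = 1.032 kW × 1 h × 14 = 14.448 kWh
Off-peak energy = 1.032 kW × 1 h × 14 = 14.448 kWh
Cost = 14.448 × €0.29 + 14.448 × €0.21 = €4.18992 + €3.03408 = €7.22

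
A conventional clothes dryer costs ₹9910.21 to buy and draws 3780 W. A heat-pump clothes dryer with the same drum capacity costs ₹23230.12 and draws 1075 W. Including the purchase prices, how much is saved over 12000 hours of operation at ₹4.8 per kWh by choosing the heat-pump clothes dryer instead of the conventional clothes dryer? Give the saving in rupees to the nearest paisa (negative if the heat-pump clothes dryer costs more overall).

conventional clothes dryer: ₹9910.21 + (3780/1000) kW × 12000 h × ₹4.8 = ₹9910.21 + ₹217728 = ₹227638.21
heat-pump clothes dryer: ₹23230.12 + (1075/1000) kW × 12000 h × ₹4.8 = ₹23230.12 + ₹61920 = ₹85150.12
Saving = ₹227638.21 − ₹85150.12 = ₹142488.09

₹142488.09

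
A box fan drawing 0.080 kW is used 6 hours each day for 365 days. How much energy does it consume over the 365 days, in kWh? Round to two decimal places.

Runtime = 6 h/day × 365 days = 2190 h
Energy = 0.08 kW × 2190 h = 175.2 kWh

175.20 kWh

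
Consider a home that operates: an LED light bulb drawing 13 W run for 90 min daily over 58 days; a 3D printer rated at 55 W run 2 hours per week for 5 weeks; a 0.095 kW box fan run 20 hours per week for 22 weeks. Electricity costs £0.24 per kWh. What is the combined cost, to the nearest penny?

LED light bulb: Runtime = 90 min × 58 = 5220 min = 87 h
LED light bulb: 0.013 kW × 87 h = 1.131 kWh
3D printer: Runtime = 2 h/week × 5 weeks = 10 h
3D printer: 0.055 kW × 10 h = 0.55 kWh
box fan: Runtime = 20 h/week × 22 weeks = 440 h
box fan: 0.095 kW × 440 h = 41.8 kWh
Total energy = 43.481 kWh
Cost = 43.481 × £0.24 = £10.44

£10.44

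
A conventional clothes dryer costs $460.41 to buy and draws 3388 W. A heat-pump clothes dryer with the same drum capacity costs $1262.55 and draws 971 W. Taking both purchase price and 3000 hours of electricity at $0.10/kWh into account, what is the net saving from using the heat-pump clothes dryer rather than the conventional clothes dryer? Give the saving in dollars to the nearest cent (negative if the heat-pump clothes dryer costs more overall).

-$77.04

conventional clothes dryer: $460.41 + (3388/1000) kW × 3000 h × $0.10 = $460.41 + $1016.4 = $1476.81
heat-pump clothes dryer: $1262.55 + (971/1000) kW × 3000 h × $0.10 = $1262.55 + $291.3 = $1553.85
Saving = $1476.81 − $1553.85 = −$77.04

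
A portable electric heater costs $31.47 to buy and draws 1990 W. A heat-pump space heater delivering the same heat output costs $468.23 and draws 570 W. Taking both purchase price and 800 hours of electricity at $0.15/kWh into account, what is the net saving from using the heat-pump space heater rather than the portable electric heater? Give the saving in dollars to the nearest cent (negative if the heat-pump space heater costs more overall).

-$266.36

portable electric heater: $31.47 + (1990/1000) kW × 800 h × $0.15 = $31.47 + $238.8 = $270.27
heat-pump space heater: $468.23 + (570/1000) kW × 800 h × $0.15 = $468.23 + $68.4 = $536.63
Saving = $270.27 − $536.63 = −$266.36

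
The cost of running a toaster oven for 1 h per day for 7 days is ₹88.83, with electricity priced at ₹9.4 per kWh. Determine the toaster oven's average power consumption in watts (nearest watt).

Energy = ₹88.83 ÷ ₹9.4/kWh = 9.45 kWh
Runtime = 1 h/day × 7 days = 7 h
Power = 9.45 kWh ÷ 7 h = 1.35 kW = 1350 W

1350 W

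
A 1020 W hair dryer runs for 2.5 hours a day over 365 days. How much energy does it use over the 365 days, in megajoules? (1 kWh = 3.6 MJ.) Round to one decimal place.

Runtime = 2.5 h/day × 365 days = 912.5 h
Energy = 1.02 kW × 912.5 h = 930.75 kWh
= 930.75 × 3.6 MJ = 3350.7 MJ

3350.7 MJ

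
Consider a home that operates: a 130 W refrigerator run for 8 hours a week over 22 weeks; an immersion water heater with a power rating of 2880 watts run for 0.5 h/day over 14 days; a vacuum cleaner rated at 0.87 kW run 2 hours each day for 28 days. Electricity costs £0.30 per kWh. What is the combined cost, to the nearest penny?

£27.53

refrigerator: Runtime = 8 h/week × 22 weeks = 176 h
refrigerator: 0.13 kW × 176 h = 22.88 kWh
immersion water heater: Runtime = 0.5 h/day × 14 days = 7 h
immersion water heater: 2.88 kW × 7 h = 20.16 kWh
vacuum cleaner: Runtime = 2 h/day × 28 days = 56 h
vacuum cleaner: 0.87 kW × 56 h = 48.72 kWh
Total energy = 91.76 kWh
Cost = 91.76 × £0.30 = £27.53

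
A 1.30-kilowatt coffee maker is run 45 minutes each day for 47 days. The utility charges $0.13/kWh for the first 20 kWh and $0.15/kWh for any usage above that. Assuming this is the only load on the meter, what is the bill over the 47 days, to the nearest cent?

Runtime = 45 min × 47 = 2115 min = 35.25 h
Energy = 1.3 kW × 35.25 h = 45.825 kWh
Tier 1 (0–20 kWh): 20 × $0.13 = $2.6
Above 20 kWh: 25.825 × $0.15 = $3.87375
Bill = $6.47

$6.47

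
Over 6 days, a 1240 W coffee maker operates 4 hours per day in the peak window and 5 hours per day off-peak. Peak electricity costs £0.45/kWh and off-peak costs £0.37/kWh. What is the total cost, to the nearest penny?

£27.16

Peak energy = 1.24 kW × 4 h × 6 = 29.76 kWh
Off-peak energy = 1.24 kW × 5 h × 6 = 37.2 kWh
Cost = 29.76 × £0.45 + 37.2 × £0.37 = £13.392 + £13.764 = £27.16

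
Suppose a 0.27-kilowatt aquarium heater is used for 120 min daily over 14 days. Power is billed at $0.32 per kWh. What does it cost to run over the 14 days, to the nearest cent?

Runtime = 120 min × 14 = 1680 min = 28 h
Energy = 0.27 kW × 28 h = 7.56 kWh
Cost = 7.56 kWh × $0.32/kWh = $2.42

$2.42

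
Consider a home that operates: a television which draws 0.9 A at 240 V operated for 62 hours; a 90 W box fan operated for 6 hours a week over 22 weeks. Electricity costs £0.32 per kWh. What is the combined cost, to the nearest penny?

£8.09

television: Power = 0.9 A × 240 V = 216 W = 0.216 kW
television: 0.216 kW × 62 h = 13.392 kWh
box fan: Runtime = 6 h/week × 22 weeks = 132 h
box fan: 0.09 kW × 132 h = 11.88 kWh
Total energy = 25.272 kWh
Cost = 25.272 × £0.32 = £8.09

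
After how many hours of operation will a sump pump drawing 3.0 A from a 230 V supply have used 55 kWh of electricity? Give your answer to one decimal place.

Power = 3.0 A × 230 V = 690 W = 0.69 kW
Hours = 55 kWh ÷ 0.69 kW = 79.7 h

79.7 h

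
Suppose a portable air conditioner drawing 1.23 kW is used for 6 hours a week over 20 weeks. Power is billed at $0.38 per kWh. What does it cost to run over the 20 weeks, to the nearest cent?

Runtime = 6 h/week × 20 weeks = 120 h
Energy = 1.23 kW × 120 h = 147.6 kWh
Cost = 147.6 kWh × $0.38/kWh = $56.09

$56.09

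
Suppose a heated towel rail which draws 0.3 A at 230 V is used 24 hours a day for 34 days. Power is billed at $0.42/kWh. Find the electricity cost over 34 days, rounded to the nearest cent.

$23.65

Power = 0.3 A × 230 V = 69 W = 0.069 kW
Runtime = 24 h × 34 = 816 h
Energy = 0.069 kW × 816 h = 56.304 kWh
Cost = 56.304 kWh × $0.42/kWh = $23.65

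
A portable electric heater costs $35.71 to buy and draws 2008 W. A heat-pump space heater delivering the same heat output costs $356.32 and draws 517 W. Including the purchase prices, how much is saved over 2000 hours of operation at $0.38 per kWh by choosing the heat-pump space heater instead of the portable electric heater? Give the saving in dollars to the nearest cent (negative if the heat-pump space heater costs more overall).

portable electric heater: $35.71 + (2008/1000) kW × 2000 h × $0.38 = $35.71 + $1526.08 = $1561.79
heat-pump space heater: $356.32 + (517/1000) kW × 2000 h × $0.38 = $356.32 + $392.92 = $749.24
Saving = $1561.79 − $749.24 = $812.55

$812.55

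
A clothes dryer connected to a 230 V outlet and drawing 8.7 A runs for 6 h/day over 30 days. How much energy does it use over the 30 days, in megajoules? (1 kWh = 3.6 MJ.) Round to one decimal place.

1296.6 MJ

Power = 8.7 A × 230 V = 2001 W = 2.001 kW
Runtime = 6 h/day × 30 days = 180 h
Energy = 2.001 kW × 180 h = 360.18 kWh
= 360.18 × 3.6 MJ = 1296.6 MJ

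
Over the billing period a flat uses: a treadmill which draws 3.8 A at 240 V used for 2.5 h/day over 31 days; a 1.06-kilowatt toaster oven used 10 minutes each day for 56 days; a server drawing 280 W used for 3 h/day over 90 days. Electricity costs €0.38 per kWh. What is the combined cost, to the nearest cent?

€59.35

treadmill: Power = 3.8 A × 240 V = 912 W = 0.912 kW
treadmill: Runtime = 2.5 h/day × 31 days = 77.5 h
treadmill: 0.912 kW × 77.5 h = 70.68 kWh
toaster oven: Runtime = 10 min × 56 = 560 min = 9.333333… h
toaster oven: 1.06 kW × 9.333333… h = 9.893333… kWh
server: Runtime = 3 h/day × 90 days = 270 h
server: 0.28 kW × 270 h = 75.6 kWh
Total energy = 156.173333… kWh
Cost = 156.173333… × €0.38 = €59.35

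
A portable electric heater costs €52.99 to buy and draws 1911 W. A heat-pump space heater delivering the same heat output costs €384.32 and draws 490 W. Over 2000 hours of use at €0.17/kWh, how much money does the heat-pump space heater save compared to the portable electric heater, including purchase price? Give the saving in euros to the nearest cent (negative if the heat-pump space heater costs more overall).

€151.81

portable electric heater: €52.99 + (1911/1000) kW × 2000 h × €0.17 = €52.99 + €649.74 = €702.73
heat-pump space heater: €384.32 + (490/1000) kW × 2000 h × €0.17 = €384.32 + €166.6 = €550.92
Saving = €702.73 − €550.92 = €151.81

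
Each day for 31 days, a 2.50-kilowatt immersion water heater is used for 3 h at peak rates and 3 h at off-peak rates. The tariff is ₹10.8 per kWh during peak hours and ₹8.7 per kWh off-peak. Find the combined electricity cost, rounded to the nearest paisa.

Peak energy = 2.5 kW × 3 h × 31 = 232.5 kWh
Off-peak energy = 2.5 kW × 3 h × 31 = 232.5 kWh
Cost = 232.5 × ₹10.8 + 232.5 × ₹8.7 = ₹2511 + ₹2022.75 = ₹4533.75

₹4533.75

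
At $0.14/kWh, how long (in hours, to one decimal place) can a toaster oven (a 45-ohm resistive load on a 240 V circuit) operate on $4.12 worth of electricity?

Power = V²/R = 240²/45 = 1280 W = 1.28 kW
Energy available = $4.12 ÷ $0.14/kWh = 29.4286 kWh
Hours = 29.4286 kWh ÷ 1.28 kW = 23.0 h

23.0 h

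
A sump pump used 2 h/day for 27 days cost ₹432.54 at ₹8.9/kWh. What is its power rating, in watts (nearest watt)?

900 W

Energy = ₹432.54 ÷ ₹8.9/kWh = 48.6 kWh
Runtime = 2 h/day × 27 days = 54 h
Power = 48.6 kWh ÷ 54 h = 0.9 kW = 900 W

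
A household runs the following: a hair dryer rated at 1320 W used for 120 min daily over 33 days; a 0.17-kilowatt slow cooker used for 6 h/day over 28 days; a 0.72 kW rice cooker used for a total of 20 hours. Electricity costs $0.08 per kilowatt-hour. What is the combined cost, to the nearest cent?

$10.41

hair dryer: Runtime = 120 min × 33 = 3960 min = 66 h
hair dryer: 1.32 kW × 66 h = 87.12 kWh
slow cooker: Runtime = 6 h/day × 28 days = 168 h
slow cooker: 0.17 kW × 168 h = 28.56 kWh
rice cooker: 0.72 kW × 20 h = 14.4 kWh
Total energy = 130.08 kWh
Cost = 130.08 × $0.08 = $10.41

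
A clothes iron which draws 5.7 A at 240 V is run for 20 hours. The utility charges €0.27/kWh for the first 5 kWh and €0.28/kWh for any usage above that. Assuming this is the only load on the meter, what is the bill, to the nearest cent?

Power = 5.7 A × 240 V = 1368 W = 1.368 kW
Energy = 1.368 kW × 20 h = 27.36 kWh
Tier 1 (0–5 kWh): 5 × €0.27 = €1.35
Above 5 kWh: 22.36 × €0.28 = €6.2608
Bill = €7.61

€7.61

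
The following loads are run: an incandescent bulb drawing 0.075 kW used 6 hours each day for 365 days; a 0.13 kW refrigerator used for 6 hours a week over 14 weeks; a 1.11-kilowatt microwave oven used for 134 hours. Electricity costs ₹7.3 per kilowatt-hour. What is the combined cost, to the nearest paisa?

incandescent bulb: Runtime = 6 h/day × 365 days = 2190 h
incandescent bulb: 0.075 kW × 2190 h = 164.25 kWh
refrigerator: Runtime = 6 h/week × 14 weeks = 84 h
refrigerator: 0.13 kW × 84 h = 10.92 kWh
microwave oven: 1.11 kW × 134 h = 148.74 kWh
Total energy = 323.91 kWh
Cost = 323.91 × ₹7.3 = ₹2364.54

₹2364.54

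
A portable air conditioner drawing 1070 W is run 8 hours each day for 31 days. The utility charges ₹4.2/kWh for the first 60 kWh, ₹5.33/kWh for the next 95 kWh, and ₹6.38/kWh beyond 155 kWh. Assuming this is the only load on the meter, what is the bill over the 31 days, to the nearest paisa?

Runtime = 8 h/day × 31 days = 248 h
Energy = 1.07 kW × 248 h = 265.36 kWh
Tier 1 (0–60 kWh): 60 × ₹4.2 = ₹252
Tier 2 (60–155 kWh): 95 × ₹5.33 = ₹506.35
Above 155 kWh: 110.36 × ₹6.38 = ₹704.0968
Bill = ₹1462.45

₹1462.45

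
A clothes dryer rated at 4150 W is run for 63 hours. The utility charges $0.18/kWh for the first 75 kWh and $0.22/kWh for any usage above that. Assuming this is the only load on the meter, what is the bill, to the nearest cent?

Energy = 4.15 kW × 63 h = 261.45 kWh
Tier 1 (0–75 kWh): 75 × $0.18 = $13.5
Above 75 kWh: 186.45 × $0.22 = $41.019
Bill = $54.52

$54.52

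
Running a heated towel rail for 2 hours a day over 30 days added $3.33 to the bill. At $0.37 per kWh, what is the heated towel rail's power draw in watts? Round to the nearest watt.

150 W

Energy = $3.33 ÷ $0.37/kWh = 9 kWh
Runtime = 2 h/day × 30 days = 60 h
Power = 9 kWh ÷ 60 h = 0.15 kW = 150 W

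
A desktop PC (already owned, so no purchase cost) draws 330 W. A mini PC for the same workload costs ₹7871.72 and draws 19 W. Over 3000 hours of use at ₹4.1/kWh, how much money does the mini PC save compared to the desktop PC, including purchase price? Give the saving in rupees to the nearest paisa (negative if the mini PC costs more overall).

desktop PC: ₹0.00 + (330/1000) kW × 3000 h × ₹4.1 = ₹0.00 + ₹4059 = ₹4059
mini PC: ₹7871.72 + (19/1000) kW × 3000 h × ₹4.1 = ₹7871.72 + ₹233.7 = ₹8105.42
Saving = ₹4059 − ₹8105.42 = −₹4046.42

-₹4046.42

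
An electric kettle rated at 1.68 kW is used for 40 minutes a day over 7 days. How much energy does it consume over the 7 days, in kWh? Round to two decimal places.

Runtime = 40 min × 7 = 280 min = 4.666666… h
Energy = 1.68 kW × 4.666666… h = 7.84 kWh

7.84 kWh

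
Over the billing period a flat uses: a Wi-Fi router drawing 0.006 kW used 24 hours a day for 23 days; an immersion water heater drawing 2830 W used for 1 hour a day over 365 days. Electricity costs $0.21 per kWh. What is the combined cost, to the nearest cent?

$217.62

Wi-Fi router: Runtime = 24 h × 23 = 552 h
Wi-Fi router: 0.006 kW × 552 h = 3.312 kWh
immersion water heater: Runtime = 1 h/day × 365 days = 365 h
immersion water heater: 2.83 kW × 365 h = 1032.95 kWh
Total energy = 1036.262 kWh
Cost = 1036.262 × $0.21 = $217.62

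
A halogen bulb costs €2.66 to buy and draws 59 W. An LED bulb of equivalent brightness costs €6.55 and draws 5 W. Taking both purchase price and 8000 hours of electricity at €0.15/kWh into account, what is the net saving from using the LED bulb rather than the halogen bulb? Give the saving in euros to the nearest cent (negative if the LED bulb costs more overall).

halogen bulb: €2.66 + (59/1000) kW × 8000 h × €0.15 = €2.66 + €70.8 = €73.46
LED bulb: €6.55 + (5/1000) kW × 8000 h × €0.15 = €6.55 + €6 = €12.55
Saving = €73.46 − €12.55 = €60.91

€60.91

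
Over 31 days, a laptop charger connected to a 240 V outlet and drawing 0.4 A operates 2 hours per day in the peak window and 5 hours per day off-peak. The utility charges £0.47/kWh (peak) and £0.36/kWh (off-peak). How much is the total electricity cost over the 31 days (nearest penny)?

Power = 0.4 A × 240 V = 96 W = 0.096 kW
Peak energy = 0.096 kW × 2 h × 31 = 5.952 kWh
Off-peak energy = 0.096 kW × 5 h × 31 = 14.88 kWh
Cost = 5.952 × £0.47 + 14.88 × £0.36 = £2.79744 + £5.3568 = £8.15

£8.15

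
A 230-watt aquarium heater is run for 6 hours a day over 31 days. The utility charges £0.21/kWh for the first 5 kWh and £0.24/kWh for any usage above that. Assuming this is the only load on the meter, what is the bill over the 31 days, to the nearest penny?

Runtime = 6 h/day × 31 days = 186 h
Energy = 0.23 kW × 186 h = 42.78 kWh
Tier 1 (0–5 kWh): 5 × £0.21 = £1.05
Above 5 kWh: 37.78 × £0.24 = £9.0672
Bill = £10.12

£10.12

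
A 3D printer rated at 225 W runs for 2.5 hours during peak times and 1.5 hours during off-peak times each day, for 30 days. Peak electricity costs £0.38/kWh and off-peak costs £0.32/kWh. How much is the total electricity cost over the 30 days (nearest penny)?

£9.65

Peak energy = 0.225 kW × 2.5 h × 30 = 16.875 kWh
Off-peak energy = 0.225 kW × 1.5 h × 30 = 10.125 kWh
Cost = 16.875 × £0.38 + 10.125 × £0.32 = £6.4125 + £3.24 = £9.65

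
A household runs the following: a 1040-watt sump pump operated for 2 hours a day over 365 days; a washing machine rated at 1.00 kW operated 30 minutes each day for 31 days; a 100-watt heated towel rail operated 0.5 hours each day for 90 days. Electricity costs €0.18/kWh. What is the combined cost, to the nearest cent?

€140.26

sump pump: Runtime = 2 h/day × 365 days = 730 h
sump pump: 1.04 kW × 730 h = 759.2 kWh
washing machine: Runtime = 30 min × 31 = 930 min = 15.5 h
washing machine: 1 kW × 15.5 h = 15.5 kWh
heated towel rail: Runtime = 0.5 h/day × 90 days = 45 h
heated towel rail: 0.1 kW × 45 h = 4.5 kWh
Total energy = 779.2 kWh
Cost = 779.2 × €0.18 = €140.26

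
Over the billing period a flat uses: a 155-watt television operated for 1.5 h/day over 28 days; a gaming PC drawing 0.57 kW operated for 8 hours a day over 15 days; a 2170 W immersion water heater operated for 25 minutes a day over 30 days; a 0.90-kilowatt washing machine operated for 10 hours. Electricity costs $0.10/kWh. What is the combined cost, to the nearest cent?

television: Runtime = 1.5 h/day × 28 days = 42 h
television: 0.155 kW × 42 h = 6.51 kWh
gaming PC: Runtime = 8 h/day × 15 days = 120 h
gaming PC: 0.57 kW × 120 h = 68.4 kWh
immersion water heater: Runtime = 25 min × 30 = 750 min = 12.5 h
immersion water heater: 2.17 kW × 12.5 h = 27.125 kWh
washing machine: 0.9 kW × 10 h = 9 kWh
Total energy = 111.035 kWh
Cost = 111.035 × $0.10 = $11.10

$11.10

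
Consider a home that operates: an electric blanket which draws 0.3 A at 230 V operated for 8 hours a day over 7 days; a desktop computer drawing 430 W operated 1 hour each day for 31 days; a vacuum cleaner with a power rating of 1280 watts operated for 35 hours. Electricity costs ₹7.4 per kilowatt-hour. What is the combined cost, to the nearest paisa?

₹458.76

electric blanket: Power = 0.3 A × 230 V = 69 W = 0.069 kW
electric blanket: Runtime = 8 h/day × 7 days = 56 h
electric blanket: 0.069 kW × 56 h = 3.864 kWh
desktop computer: Runtime = 1 h/day × 31 days = 31 h
desktop computer: 0.43 kW × 31 h = 13.33 kWh
vacuum cleaner: 1.28 kW × 35 h = 44.8 kWh
Total energy = 61.994 kWh
Cost = 61.994 × ₹7.4 = ₹458.76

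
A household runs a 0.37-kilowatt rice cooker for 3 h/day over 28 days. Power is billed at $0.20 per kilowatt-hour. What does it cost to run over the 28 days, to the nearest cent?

$6.22

Runtime = 3 h/day × 28 days = 84 h
Energy = 0.37 kW × 84 h = 31.08 kWh
Cost = 31.08 kWh × $0.20/kWh = $6.22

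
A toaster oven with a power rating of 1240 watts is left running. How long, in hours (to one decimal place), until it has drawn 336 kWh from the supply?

Hours = 336 kWh ÷ 1.24 kW = 271.0 h

271.0 h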